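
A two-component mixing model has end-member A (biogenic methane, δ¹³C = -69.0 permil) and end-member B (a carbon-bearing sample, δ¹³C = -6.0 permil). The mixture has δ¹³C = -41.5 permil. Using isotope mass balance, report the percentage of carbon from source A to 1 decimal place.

56.3%

δ_mix = f_A·δ_A + (1 − f_A)·δ_B  ⇒  f_A = (δ_mix − δ_B)/(δ_A − δ_B)
f_A = (-41.5 − (-6.0)) / (-69.0 − (-6.0))
f_A = -35.5 / -63.0 = 0.5635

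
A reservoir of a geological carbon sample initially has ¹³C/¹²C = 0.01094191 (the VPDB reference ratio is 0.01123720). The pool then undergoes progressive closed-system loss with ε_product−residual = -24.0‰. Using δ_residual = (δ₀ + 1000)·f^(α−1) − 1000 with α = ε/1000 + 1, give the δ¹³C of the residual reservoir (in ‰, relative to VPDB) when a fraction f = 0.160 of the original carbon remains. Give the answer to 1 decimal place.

δ₀ = (0.01094191/0.01123720 − 1)×1000 = (0.973722 − 1)×1000 = -26.278‰
α − 1 = ε/1000 = -0.0240
f^(α−1) = 0.160^(-0.0240) = 1.044963
δ_res = (-26.278 + 1000) × 1.044963 − 1000 = 1017.504 − 1000 = 17.50‰

17.5‰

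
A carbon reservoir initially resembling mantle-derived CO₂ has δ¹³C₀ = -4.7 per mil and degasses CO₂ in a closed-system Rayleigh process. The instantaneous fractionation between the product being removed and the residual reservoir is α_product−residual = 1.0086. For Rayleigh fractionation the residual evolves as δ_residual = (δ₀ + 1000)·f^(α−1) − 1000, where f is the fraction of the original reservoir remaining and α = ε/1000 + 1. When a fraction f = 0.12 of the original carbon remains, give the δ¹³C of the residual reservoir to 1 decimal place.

Rayleigh residual: δ_res = (δ₀ + 1000)·f^(α−1) − 1000
α − 1 = 0.00860
f^(α−1) = 0.12^(0.00860) = 0.981931
δ_res = (-4.7 + 1000) × 0.981931 − 1000 = 977.316 − 1000 = -22.68 per mil

-22.7 per mil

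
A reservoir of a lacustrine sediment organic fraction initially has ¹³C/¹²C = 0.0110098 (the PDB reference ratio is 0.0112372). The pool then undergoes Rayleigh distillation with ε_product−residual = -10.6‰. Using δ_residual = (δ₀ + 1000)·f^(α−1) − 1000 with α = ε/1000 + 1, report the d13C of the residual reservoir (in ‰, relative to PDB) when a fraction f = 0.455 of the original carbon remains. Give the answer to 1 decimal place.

-12.0‰

δ₀ = (0.0110098/0.0112372 − 1)×1000 = (0.979764 − 1)×1000 = -20.236‰
α − 1 = ε/1000 = -0.0106
f^(α−1) = 0.455^(-0.0106) = 1.008382
δ_res = (-20.236 + 1000) × 1.008382 − 1000 = 987.976 − 1000 = -12.02‰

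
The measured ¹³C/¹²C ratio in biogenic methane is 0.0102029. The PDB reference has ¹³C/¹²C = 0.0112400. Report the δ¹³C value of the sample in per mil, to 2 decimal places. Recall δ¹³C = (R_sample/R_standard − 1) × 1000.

δ¹³C = (R_sample / R_standard − 1) × 1000
R_sample / R_standard = 0.0102029 / 0.0112400 = 0.907731
δ¹³C = (0.907731 − 1) × 1000 = -92.269 per mil

-92.27 per mil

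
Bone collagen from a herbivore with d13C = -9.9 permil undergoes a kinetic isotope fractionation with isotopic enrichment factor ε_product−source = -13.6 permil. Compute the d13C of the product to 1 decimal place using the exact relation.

-23.4 permil

Exactly, δ_product = (δ_source + 1000)·(ε/1000 + 1) − 1000.
δ_product = (-9.9 + 1000) × (-13.6/1000 + 1) − 1000
δ_product = -23.37 permil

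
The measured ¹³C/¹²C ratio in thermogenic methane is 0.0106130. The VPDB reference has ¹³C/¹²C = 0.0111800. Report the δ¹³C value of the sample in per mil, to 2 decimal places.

-50.72 per mil

δ¹³C = (R_sample / R_standard − 1) × 1000
R_sample / R_standard = 0.0106130 / 0.0111800 = 0.949284
δ¹³C = (0.949284 − 1) × 1000 = -50.716 per mil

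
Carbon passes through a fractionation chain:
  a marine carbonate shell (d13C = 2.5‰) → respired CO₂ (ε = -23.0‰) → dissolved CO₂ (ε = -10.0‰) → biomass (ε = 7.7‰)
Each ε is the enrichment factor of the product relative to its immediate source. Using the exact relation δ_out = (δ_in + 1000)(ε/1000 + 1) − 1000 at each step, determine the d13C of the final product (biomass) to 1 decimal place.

step 1: δ = (2.50 + 1000)·(-23.0/1000 + 1) − 1000 = -20.56‰
step 2: δ = (-20.56 + 1000)·(-10.0/1000 + 1) − 1000 = -30.35‰
step 3: δ = (-30.35 + 1000)·(7.7/1000 + 1) − 1000 = -22.89‰

-22.9‰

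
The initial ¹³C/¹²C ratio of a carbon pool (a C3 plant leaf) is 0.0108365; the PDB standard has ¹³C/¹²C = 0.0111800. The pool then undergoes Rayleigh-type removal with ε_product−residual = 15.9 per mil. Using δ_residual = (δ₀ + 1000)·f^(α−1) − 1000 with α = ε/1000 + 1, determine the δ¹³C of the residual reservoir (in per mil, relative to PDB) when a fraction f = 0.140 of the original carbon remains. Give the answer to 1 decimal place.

δ₀ = (0.0108365/0.0111800 − 1)×1000 = (0.969275 − 1)×1000 = -30.725 per mil
α − 1 = ε/1000 = 0.0159
f^(α−1) = 0.140^(0.0159) = 0.969222
δ_res = (-30.725 + 1000) × 0.969222 − 1000 = 939.444 − 1000 = -60.56 per mil

-60.6 per mil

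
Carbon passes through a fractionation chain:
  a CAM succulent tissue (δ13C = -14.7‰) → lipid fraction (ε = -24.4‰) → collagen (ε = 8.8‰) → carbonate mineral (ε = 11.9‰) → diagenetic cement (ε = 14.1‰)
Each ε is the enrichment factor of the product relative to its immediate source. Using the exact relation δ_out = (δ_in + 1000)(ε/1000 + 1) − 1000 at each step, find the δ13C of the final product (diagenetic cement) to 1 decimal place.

-4.9‰

step 1: δ = (-14.70 + 1000)·(-24.4/1000 + 1) − 1000 = -38.74‰
step 2: δ = (-38.74 + 1000)·(8.8/1000 + 1) − 1000 = -30.28‰
step 3: δ = (-30.28 + 1000)·(11.9/1000 + 1) − 1000 = -18.74‰
step 4: δ = (-18.74 + 1000)·(14.1/1000 + 1) − 1000 = -4.91‰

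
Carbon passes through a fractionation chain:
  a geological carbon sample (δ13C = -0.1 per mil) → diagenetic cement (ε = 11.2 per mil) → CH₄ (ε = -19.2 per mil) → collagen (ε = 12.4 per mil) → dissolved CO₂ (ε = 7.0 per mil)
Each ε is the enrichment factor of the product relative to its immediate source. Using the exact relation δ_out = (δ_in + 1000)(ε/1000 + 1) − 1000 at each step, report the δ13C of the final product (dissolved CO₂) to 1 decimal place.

11.0 per mil

step 1: δ = (-0.10 + 1000)·(11.2/1000 + 1) − 1000 = 11.10 per mil
step 2: δ = (11.10 + 1000)·(-19.2/1000 + 1) − 1000 = -8.31 per mil
step 3: δ = (-8.31 + 1000)·(12.4/1000 + 1) − 1000 = 3.98 per mil
step 4: δ = (3.98 + 1000)·(7.0/1000 + 1) − 1000 = 11.01 per mil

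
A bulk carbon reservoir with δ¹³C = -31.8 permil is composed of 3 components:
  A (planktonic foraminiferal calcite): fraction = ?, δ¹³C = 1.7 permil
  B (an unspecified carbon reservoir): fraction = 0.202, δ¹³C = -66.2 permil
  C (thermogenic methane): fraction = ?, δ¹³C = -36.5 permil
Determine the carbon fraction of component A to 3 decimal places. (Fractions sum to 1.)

Let f_A and f_C be the unknown fractions; fractions sum to 1 so f_A + f_C = 0.798.
Mass balance: Σ fᵢ·δᵢ = δ_bulk ⇒ f_A·(1.7) + f_C·(-36.5) = -31.8 − (-13.372) = -18.428
Substitute f_C = 0.798 − f_A:
f_A·(1.7 − -36.5) = -18.428 − 0.798×(-36.5) = 10.699
f_A = 10.699 / 38.2 = 0.2801

0.280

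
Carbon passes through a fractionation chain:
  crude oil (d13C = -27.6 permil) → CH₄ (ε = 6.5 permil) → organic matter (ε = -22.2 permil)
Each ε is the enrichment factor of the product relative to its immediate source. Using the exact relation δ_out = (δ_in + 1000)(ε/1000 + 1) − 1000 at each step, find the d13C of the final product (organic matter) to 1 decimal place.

step 1: δ = (-27.60 + 1000)·(6.5/1000 + 1) − 1000 = -21.28 permil
step 2: δ = (-21.28 + 1000)·(-22.2/1000 + 1) − 1000 = -43.01 permil

-43.0 permil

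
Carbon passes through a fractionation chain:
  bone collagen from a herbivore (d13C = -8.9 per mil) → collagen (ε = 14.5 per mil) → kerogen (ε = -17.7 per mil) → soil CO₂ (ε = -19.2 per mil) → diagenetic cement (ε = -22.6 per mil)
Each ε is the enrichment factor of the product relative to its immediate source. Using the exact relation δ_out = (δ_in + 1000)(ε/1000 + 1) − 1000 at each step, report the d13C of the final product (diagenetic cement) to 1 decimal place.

-53.2 per mil

step 1: δ = (-8.90 + 1000)·(14.5/1000 + 1) − 1000 = 5.47 per mil
step 2: δ = (5.47 + 1000)·(-17.7/1000 + 1) − 1000 = -12.33 per mil
step 3: δ = (-12.33 + 1000)·(-19.2/1000 + 1) − 1000 = -31.29 per mil
step 4: δ = (-31.29 + 1000)·(-22.6/1000 + 1) − 1000 = -53.18 per mil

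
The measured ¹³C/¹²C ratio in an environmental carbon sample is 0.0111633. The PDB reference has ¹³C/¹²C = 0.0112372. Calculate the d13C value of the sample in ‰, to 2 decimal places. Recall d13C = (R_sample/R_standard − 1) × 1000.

d13C = (R_sample / R_standard − 1) × 1000
R_sample / R_standard = 0.0111633 / 0.0112372 = 0.993424
d13C = (0.993424 − 1) × 1000 = -6.576‰

-6.58‰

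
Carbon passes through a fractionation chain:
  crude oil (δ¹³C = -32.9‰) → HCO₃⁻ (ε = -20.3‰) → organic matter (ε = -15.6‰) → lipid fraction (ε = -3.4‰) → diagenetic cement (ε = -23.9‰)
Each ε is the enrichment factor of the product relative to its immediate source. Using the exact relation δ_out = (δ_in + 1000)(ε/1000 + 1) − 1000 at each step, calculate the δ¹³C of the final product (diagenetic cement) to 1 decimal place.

step 1: δ = (-32.90 + 1000)·(-20.3/1000 + 1) − 1000 = -52.53‰
step 2: δ = (-52.53 + 1000)·(-15.6/1000 + 1) − 1000 = -67.31‰
step 3: δ = (-67.31 + 1000)·(-3.4/1000 + 1) − 1000 = -70.48‰
step 4: δ = (-70.48 + 1000)·(-23.9/1000 + 1) − 1000 = -92.70‰

-92.7‰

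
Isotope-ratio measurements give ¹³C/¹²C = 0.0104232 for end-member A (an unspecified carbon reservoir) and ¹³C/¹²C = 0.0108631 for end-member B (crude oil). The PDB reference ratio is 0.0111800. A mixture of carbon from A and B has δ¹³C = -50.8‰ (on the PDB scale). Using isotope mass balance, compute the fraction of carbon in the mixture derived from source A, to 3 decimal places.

0.571

δ_A = (0.0104232/0.0111800 − 1)×1000 = (0.932308 − 1)×1000 = -67.692‰
δ_B = (0.0108631/0.0111800 − 1)×1000 = (0.971655 − 1)×1000 = -28.345‰
f_A = (δ_mix − δ_B)/(δ_A − δ_B) = (-50.8 − (-28.345))/(-67.692 − (-28.345))
f_A = -22.455 / -39.347 = 0.5707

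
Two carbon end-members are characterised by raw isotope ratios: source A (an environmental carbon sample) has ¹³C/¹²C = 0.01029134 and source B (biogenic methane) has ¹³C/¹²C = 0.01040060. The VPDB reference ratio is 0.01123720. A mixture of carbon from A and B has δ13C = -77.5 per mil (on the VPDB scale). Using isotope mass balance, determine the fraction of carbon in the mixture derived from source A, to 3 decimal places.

δ_A = (0.01029134/0.01123720 − 1)×1000 = (0.915828 − 1)×1000 = -84.172 per mil
δ_B = (0.01040060/0.01123720 − 1)×1000 = (0.925551 − 1)×1000 = -74.449 per mil
f_A = (δ_mix − δ_B)/(δ_A − δ_B) = (-77.5 − (-74.449))/(-84.172 − (-74.449))
f_A = -3.051 / -9.723 = 0.3138

0.314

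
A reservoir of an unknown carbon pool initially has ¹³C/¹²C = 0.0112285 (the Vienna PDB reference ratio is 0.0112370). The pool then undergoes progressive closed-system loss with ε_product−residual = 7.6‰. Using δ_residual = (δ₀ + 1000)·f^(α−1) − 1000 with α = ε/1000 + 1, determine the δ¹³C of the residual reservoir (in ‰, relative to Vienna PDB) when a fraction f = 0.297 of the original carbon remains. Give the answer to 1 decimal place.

δ₀ = (0.0112285/0.0112370 − 1)×1000 = (0.999244 − 1)×1000 = -0.756‰
α − 1 = ε/1000 = 0.0076
f^(α−1) = 0.297^(0.0076) = 0.990816
δ_res = (-0.756 + 1000) × 0.990816 − 1000 = 990.066 − 1000 = -9.93‰

-9.9‰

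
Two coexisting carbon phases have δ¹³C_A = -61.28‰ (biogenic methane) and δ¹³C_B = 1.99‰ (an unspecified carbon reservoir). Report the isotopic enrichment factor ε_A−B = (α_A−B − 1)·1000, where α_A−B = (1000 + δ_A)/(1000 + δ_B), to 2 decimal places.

-63.14‰

α_A−B = (1000 + -61.28) / (1000 + 1.99) = 938.72 / 1001.99 = 0.936856
ε_A−B = (0.936856 − 1) × 1000 = -63.144‰
(The approximation ε ≈ δ_A − δ_B would give -63.27‰.)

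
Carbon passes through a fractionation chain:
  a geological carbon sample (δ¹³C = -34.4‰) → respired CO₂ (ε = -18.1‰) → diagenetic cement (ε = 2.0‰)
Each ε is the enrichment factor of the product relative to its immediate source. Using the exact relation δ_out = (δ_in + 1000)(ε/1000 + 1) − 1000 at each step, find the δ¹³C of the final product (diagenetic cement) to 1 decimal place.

-50.0‰

step 1: δ = (-34.40 + 1000)·(-18.1/1000 + 1) − 1000 = -51.88‰
step 2: δ = (-51.88 + 1000)·(2.0/1000 + 1) − 1000 = -49.98‰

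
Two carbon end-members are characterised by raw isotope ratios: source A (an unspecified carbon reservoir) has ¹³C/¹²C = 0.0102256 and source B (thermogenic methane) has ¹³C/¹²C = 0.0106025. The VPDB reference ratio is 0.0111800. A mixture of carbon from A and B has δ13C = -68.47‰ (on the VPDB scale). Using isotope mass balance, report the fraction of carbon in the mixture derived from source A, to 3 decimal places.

δ_A = (0.0102256/0.0111800 − 1)×1000 = (0.914633 − 1)×1000 = -85.367‰
δ_B = (0.0106025/0.0111800 − 1)×1000 = (0.948345 − 1)×1000 = -51.655‰
f_A = (δ_mix − δ_B)/(δ_A − δ_B) = (-68.47 − (-51.655))/(-85.367 − (-51.655))
f_A = -16.815 / -33.712 = 0.4988

0.499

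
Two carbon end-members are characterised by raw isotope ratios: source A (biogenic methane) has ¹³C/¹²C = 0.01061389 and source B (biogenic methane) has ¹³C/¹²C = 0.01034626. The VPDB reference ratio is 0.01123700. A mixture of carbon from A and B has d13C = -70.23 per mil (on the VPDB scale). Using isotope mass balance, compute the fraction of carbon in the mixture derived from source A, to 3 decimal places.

δ_A = (0.01061389/0.01123700 − 1)×1000 = (0.944548 − 1)×1000 = -55.452 per mil
δ_B = (0.01034626/0.01123700 − 1)×1000 = (0.920732 − 1)×1000 = -79.268 per mil
f_A = (δ_mix − δ_B)/(δ_A − δ_B) = (-70.23 − (-79.268))/(-55.452 − (-79.268))
f_A = 9.038 / 23.817 = 0.3795

0.379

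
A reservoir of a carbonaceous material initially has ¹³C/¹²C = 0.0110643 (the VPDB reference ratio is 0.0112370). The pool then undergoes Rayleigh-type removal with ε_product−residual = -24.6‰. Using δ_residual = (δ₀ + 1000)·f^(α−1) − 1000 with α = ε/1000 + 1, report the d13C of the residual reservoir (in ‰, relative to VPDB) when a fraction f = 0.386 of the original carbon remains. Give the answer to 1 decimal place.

8.0‰

δ₀ = (0.0110643/0.0112370 − 1)×1000 = (0.984631 − 1)×1000 = -15.369‰
α − 1 = ε/1000 = -0.0246
f^(α−1) = 0.386^(-0.0246) = 1.023694
δ_res = (-15.369 + 1000) × 1.023694 − 1000 = 1007.961 − 1000 = 7.96‰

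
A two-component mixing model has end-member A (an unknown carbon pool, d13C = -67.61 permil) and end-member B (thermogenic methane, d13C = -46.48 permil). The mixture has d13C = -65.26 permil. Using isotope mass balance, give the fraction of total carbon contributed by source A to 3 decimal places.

δ_mix = f_A·δ_A + (1 − f_A)·δ_B  ⇒  f_A = (δ_mix − δ_B)/(δ_A − δ_B)
f_A = (-65.26 − (-46.48)) / (-67.61 − (-46.48))
f_A = -18.78 / -21.13 = 0.8888

0.889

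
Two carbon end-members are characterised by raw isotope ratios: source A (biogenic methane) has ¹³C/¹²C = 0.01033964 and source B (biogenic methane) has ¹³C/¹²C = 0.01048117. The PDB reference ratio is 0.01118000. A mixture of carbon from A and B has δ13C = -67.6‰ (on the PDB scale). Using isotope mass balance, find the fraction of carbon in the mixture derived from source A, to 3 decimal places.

0.402

δ_A = (0.01033964/0.01118000 − 1)×1000 = (0.924834 − 1)×1000 = -75.166‰
δ_B = (0.01048117/0.01118000 − 1)×1000 = (0.937493 − 1)×1000 = -62.507‰
f_A = (δ_mix − δ_B)/(δ_A − δ_B) = (-67.6 − (-62.507))/(-75.166 − (-62.507))
f_A = -5.093 / -12.659 = 0.4023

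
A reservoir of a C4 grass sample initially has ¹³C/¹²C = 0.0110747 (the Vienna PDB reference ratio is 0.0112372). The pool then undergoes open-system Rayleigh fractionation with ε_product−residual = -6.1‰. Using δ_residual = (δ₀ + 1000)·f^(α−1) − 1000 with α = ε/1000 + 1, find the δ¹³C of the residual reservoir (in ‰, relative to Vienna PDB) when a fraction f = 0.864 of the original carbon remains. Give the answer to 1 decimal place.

δ₀ = (0.0110747/0.0112372 − 1)×1000 = (0.985539 − 1)×1000 = -14.461‰
α − 1 = ε/1000 = -0.0061
f^(α−1) = 0.864^(-0.0061) = 1.000892
δ_res = (-14.461 + 1000) × 1.000892 − 1000 = 986.418 − 1000 = -13.58‰

-13.6‰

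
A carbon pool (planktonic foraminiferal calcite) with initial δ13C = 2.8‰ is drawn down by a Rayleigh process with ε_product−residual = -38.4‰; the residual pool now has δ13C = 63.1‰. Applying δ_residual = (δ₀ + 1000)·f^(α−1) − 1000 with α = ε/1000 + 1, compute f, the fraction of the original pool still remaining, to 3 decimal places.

α − 1 = ε/1000 = -0.0384
(δ_res + 1000)/(δ₀ + 1000) = (63.1 + 1000)/(2.8 + 1000) = 1063.1/1002.8 = 1.060132
f = 1.060132^(1/-0.0384) = exp(ln(1.060132)/-0.0384) = exp(0.05839/-0.0384)
f = exp(-1.5207) = 0.2186

0.219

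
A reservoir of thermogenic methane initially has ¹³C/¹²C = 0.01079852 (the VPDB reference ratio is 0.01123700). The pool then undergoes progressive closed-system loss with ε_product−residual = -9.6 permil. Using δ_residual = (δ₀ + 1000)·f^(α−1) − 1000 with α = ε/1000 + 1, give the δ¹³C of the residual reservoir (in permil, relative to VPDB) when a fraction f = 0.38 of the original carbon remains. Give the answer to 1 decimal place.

δ₀ = (0.01079852/0.01123700 − 1)×1000 = (0.960979 − 1)×1000 = -39.021 permil
α − 1 = ε/1000 = -0.0096
f^(α−1) = 0.38^(-0.0096) = 1.009332
δ_res = (-39.021 + 1000) × 1.009332 − 1000 = 969.947 − 1000 = -30.05 permil

-30.1 permil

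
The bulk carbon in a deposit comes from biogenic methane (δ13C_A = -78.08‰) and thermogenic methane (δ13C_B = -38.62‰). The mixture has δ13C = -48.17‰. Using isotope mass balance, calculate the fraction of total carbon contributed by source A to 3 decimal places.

δ_mix = f_A·δ_A + (1 − f_A)·δ_B  ⇒  f_A = (δ_mix − δ_B)/(δ_A − δ_B)
f_A = (-48.17 − (-38.62)) / (-78.08 − (-38.62))
f_A = -9.55 / -39.46 = 0.2420

0.242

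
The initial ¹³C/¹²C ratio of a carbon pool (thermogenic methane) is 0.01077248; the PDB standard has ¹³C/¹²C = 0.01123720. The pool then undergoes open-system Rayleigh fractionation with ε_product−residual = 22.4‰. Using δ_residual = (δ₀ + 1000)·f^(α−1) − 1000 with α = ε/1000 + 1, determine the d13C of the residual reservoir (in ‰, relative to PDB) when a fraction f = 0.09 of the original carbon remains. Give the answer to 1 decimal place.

-91.7‰

δ₀ = (0.01077248/0.01123720 − 1)×1000 = (0.958645 − 1)×1000 = -41.355‰
α − 1 = ε/1000 = 0.0224
f^(α−1) = 0.09^(0.0224) = 0.947491
δ_res = (-41.355 + 1000) × 0.947491 − 1000 = 908.307 − 1000 = -91.69‰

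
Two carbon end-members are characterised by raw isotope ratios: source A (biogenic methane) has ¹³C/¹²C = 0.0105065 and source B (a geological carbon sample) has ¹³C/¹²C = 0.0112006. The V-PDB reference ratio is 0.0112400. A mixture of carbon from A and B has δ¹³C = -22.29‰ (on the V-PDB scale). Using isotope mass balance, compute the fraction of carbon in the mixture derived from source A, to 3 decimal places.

0.304

δ_A = (0.0105065/0.0112400 − 1)×1000 = (0.934742 − 1)×1000 = -65.258‰
δ_B = (0.0112006/0.0112400 − 1)×1000 = (0.996495 − 1)×1000 = -3.505‰
f_A = (δ_mix − δ_B)/(δ_A − δ_B) = (-22.29 − (-3.505))/(-65.258 − (-3.505))
f_A = -18.785 / -61.753 = 0.3042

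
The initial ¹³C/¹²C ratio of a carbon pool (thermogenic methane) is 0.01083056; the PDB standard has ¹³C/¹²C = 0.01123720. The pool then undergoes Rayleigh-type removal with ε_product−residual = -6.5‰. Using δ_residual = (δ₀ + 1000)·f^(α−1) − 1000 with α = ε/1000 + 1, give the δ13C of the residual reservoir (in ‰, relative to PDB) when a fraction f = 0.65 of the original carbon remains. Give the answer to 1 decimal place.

-33.5‰

δ₀ = (0.01083056/0.01123720 − 1)×1000 = (0.963813 − 1)×1000 = -36.187‰
α − 1 = ε/1000 = -0.0065
f^(α−1) = 0.65^(-0.0065) = 1.002804
δ_res = (-36.187 + 1000) × 1.002804 − 1000 = 966.516 − 1000 = -33.48‰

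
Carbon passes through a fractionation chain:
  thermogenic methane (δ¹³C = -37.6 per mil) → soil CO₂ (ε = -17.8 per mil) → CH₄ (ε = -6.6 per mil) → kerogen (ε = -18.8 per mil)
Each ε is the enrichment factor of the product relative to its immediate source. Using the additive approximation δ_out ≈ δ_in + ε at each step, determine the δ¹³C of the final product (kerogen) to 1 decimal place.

-80.8 per mil

step 1: δ ≈ -37.6 + (-17.8) = -55.4 per mil
step 2: δ ≈ -55.4 + (-6.6) = -62.0 per mil
step 3: δ ≈ -62.0 + (-18.8) = -80.8 per mil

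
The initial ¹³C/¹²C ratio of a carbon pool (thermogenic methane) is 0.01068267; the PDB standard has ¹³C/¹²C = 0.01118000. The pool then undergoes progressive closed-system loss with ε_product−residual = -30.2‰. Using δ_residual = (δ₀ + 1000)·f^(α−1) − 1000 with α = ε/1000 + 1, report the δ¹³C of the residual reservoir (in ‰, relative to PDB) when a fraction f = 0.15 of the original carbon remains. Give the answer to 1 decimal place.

δ₀ = (0.01068267/0.01118000 − 1)×1000 = (0.955516 − 1)×1000 = -44.484‰
α − 1 = ε/1000 = -0.0302
f^(α−1) = 0.15^(-0.0302) = 1.058966
δ_res = (-44.484 + 1000) × 1.058966 − 1000 = 1011.859 − 1000 = 11.86‰

11.9‰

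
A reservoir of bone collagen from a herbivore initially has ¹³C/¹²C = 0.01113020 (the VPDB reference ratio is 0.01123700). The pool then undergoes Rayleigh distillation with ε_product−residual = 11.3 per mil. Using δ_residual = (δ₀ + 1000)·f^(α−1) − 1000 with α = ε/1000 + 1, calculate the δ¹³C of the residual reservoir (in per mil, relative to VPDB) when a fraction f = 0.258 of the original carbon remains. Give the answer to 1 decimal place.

-24.6 per mil

δ₀ = (0.01113020/0.01123700 − 1)×1000 = (0.990496 − 1)×1000 = -9.504 per mil
α − 1 = ε/1000 = 0.0113
f^(α−1) = 0.258^(0.0113) = 0.984807
δ_res = (-9.504 + 1000) × 0.984807 − 1000 = 975.447 − 1000 = -24.55 per mil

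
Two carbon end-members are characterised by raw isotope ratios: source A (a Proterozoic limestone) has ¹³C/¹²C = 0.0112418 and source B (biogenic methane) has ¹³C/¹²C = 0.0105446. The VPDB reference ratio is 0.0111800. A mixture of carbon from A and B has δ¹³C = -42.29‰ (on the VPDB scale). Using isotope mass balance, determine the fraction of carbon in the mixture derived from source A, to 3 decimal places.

0.233

δ_A = (0.0112418/0.0111800 − 1)×1000 = (1.005528 − 1)×1000 = 5.528‰
δ_B = (0.0105446/0.0111800 − 1)×1000 = (0.943166 − 1)×1000 = -56.834‰
f_A = (δ_mix − δ_B)/(δ_A − δ_B) = (-42.29 − (-56.834))/(5.528 − (-56.834))
f_A = 14.544 / 62.361 = 0.2332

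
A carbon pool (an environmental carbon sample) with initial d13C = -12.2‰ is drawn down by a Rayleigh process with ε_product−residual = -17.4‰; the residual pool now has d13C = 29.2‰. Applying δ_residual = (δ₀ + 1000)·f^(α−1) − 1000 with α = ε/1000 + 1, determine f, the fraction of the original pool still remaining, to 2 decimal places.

0.09

α − 1 = ε/1000 = -0.0174
(δ_res + 1000)/(δ₀ + 1000) = (29.2 + 1000)/(-12.2 + 1000) = 1029.2/987.8 = 1.041911
f = 1.041911^(1/-0.0174) = exp(ln(1.041911)/-0.0174) = exp(0.04106/-0.0174)
f = exp(-2.3596) = 0.0945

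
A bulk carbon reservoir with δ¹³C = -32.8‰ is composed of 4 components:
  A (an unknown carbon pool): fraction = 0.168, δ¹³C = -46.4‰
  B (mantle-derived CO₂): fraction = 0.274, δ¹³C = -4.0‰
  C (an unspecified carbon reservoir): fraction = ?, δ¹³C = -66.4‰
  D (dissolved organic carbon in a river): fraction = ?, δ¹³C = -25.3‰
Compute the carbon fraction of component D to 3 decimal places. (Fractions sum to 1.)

0.320

Let f_D and f_C be the unknown fractions; fractions sum to 1 so f_D + f_C = 0.558.
Mass balance: Σ fᵢ·δᵢ = δ_bulk ⇒ f_D·(-25.3) + f_C·(-66.4) = -32.8 − (-8.891) = -23.909
Substitute f_C = 0.558 − f_D:
f_D·(-25.3 − -66.4) = -23.909 − 0.558×(-66.4) = 13.142
f_D = 13.142 / 41.1 = 0.3198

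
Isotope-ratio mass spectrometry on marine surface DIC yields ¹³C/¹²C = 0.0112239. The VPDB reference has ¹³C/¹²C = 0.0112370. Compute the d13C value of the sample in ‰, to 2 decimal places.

d13C = (R_sample / R_standard − 1) × 1000
R_sample / R_standard = 0.0112239 / 0.0112370 = 0.998834
d13C = (0.998834 − 1) × 1000 = -1.166‰

-1.17‰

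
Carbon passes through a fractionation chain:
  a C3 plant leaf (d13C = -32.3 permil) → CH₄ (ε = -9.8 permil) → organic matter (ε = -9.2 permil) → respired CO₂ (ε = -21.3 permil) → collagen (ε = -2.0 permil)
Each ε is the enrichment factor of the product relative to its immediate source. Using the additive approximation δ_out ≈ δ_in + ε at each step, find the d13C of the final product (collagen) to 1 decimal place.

step 1: δ ≈ -32.3 + (-9.8) = -42.1 permil
step 2: δ ≈ -42.1 + (-9.2) = -51.3 permil
step 3: δ ≈ -51.3 + (-21.3) = -72.6 permil
step 4: δ ≈ -72.6 + (-2.0) = -74.6 permil

-74.6 permil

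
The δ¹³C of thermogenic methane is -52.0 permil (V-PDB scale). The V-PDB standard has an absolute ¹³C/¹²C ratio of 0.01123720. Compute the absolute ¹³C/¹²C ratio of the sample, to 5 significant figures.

0.010653

R_sample = R_standard × (δ¹³C/1000 + 1)
R_sample = 0.01123720 × (-52.0/1000 + 1) = 0.01123720 × 0.948000
R_sample = 0.0106529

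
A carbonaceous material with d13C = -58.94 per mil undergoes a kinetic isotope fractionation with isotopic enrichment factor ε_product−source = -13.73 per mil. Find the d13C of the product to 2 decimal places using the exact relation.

-71.86 per mil

To first order, δ_product ≈ δ_source + ε = -72.67 per mil.
Exactly, δ_product = (δ_source + 1000)·(ε/1000 + 1) − 1000.
δ_product = (-58.94 + 1000) × (-13.73/1000 + 1) − 1000
δ_product = -71.861 per mil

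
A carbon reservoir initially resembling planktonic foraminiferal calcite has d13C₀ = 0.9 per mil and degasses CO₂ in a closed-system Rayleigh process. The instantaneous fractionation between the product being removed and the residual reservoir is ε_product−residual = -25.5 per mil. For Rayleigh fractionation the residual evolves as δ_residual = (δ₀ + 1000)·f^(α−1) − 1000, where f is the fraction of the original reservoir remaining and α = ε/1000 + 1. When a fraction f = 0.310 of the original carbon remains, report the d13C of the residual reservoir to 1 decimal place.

31.2 per mil

Rayleigh residual: δ_res = (δ₀ + 1000)·f^(α−1) − 1000
α = ε/1000 + 1 = 0.97450, so α − 1 = -0.02550
f^(α−1) = 0.310^(-0.02550) = 1.030316
δ_res = (0.9 + 1000) × 1.030316 − 1000 = 1031.243 − 1000 = 31.24 per mil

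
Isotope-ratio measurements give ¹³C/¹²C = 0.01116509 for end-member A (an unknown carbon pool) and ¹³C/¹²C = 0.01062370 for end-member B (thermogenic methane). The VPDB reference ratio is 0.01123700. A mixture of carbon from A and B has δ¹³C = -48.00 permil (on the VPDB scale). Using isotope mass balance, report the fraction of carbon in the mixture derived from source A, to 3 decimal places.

δ_A = (0.01116509/0.01123700 − 1)×1000 = (0.993601 − 1)×1000 = -6.399 permil
δ_B = (0.01062370/0.01123700 − 1)×1000 = (0.945421 − 1)×1000 = -54.579 permil
f_A = (δ_mix − δ_B)/(δ_A − δ_B) = (-48.00 − (-54.579))/(-6.399 − (-54.579))
f_A = 6.579 / 48.179 = 0.1365

0.137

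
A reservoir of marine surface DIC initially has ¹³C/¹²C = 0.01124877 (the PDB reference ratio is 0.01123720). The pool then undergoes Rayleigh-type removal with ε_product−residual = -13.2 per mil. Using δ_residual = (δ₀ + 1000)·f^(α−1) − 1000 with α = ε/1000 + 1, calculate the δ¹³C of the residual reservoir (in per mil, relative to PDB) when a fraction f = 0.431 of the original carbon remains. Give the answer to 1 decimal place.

12.2 per mil

δ₀ = (0.01124877/0.01123720 − 1)×1000 = (1.001030 − 1)×1000 = 1.030 per mil
α − 1 = ε/1000 = -0.0132
f^(α−1) = 0.431^(-0.0132) = 1.011172
δ_res = (1.030 + 1000) × 1.011172 − 1000 = 1012.213 − 1000 = 12.21 per mil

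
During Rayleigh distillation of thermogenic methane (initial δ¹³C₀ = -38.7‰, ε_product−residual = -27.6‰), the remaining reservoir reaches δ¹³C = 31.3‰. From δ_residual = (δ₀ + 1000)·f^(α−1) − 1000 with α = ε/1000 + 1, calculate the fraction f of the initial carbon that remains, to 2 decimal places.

0.08

α − 1 = ε/1000 = -0.0276
(δ_res + 1000)/(δ₀ + 1000) = (31.3 + 1000)/(-38.7 + 1000) = 1031.3/961.3 = 1.072818
f = 1.072818^(1/-0.0276) = exp(ln(1.072818)/-0.0276) = exp(0.07029/-0.0276)
f = exp(-2.5467) = 0.0783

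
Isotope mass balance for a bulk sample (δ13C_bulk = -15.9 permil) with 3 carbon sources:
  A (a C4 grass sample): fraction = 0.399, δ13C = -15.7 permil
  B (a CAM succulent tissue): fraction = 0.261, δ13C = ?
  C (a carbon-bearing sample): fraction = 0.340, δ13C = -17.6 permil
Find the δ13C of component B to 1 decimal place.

Isotope mass balance: δ_bulk = Σ fᵢ·δᵢ.
-15.9 = 0.399×(-15.7) + 0.261×δ_B + 0.340×(-17.6)
0.261·δ_B = -15.9 − (-12.248) = -3.652
δ_B = -3.652 / 0.261 = -13.99 permil

-14.0 permil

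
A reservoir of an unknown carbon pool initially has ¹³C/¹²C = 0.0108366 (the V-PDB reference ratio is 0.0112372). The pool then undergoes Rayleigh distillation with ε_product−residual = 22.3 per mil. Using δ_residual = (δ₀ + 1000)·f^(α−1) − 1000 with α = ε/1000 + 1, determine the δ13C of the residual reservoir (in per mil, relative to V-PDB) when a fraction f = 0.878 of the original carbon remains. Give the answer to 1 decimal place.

δ₀ = (0.0108366/0.0112372 − 1)×1000 = (0.964351 − 1)×1000 = -35.649 per mil
α − 1 = ε/1000 = 0.0223
f^(α−1) = 0.878^(0.0223) = 0.997103
δ_res = (-35.649 + 1000) × 0.997103 − 1000 = 961.557 − 1000 = -38.44 per mil

-38.4 per mil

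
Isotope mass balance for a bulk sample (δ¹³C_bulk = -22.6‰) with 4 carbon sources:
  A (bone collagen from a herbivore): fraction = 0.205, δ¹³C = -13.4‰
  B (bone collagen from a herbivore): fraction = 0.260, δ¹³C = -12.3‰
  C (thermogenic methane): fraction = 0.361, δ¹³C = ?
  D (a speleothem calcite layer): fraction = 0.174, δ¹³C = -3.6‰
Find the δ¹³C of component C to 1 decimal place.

-44.4‰

Isotope mass balance: δ_bulk = Σ fᵢ·δᵢ.
-22.6 = 0.205×(-13.4) + 0.260×(-12.3) + 0.361×δ_C + 0.174×(-3.6)
0.361·δ_C = -22.6 − (-6.571) = -16.029
δ_C = -16.029 / 0.361 = -44.40‰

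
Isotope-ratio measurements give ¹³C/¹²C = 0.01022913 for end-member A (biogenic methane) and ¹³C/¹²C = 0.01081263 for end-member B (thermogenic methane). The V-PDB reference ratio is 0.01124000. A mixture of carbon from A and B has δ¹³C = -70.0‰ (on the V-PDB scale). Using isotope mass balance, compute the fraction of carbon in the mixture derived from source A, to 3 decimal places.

0.616

δ_A = (0.01022913/0.01124000 − 1)×1000 = (0.910065 − 1)×1000 = -89.935‰
δ_B = (0.01081263/0.01124000 − 1)×1000 = (0.961978 − 1)×1000 = -38.022‰
f_A = (δ_mix − δ_B)/(δ_A − δ_B) = (-70.0 − (-38.022))/(-89.935 − (-38.022))
f_A = -31.978 / -51.913 = 0.6160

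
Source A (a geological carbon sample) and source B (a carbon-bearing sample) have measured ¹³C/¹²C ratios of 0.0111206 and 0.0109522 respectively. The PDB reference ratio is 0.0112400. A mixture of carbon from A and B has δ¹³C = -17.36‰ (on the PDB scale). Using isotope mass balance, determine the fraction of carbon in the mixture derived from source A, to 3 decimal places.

δ_A = (0.0111206/0.0112400 − 1)×1000 = (0.989377 − 1)×1000 = -10.623‰
δ_B = (0.0109522/0.0112400 − 1)×1000 = (0.974395 − 1)×1000 = -25.605‰
f_A = (δ_mix − δ_B)/(δ_A − δ_B) = (-17.36 − (-25.605))/(-10.623 − (-25.605))
f_A = 8.245 / 14.982 = 0.5503

0.550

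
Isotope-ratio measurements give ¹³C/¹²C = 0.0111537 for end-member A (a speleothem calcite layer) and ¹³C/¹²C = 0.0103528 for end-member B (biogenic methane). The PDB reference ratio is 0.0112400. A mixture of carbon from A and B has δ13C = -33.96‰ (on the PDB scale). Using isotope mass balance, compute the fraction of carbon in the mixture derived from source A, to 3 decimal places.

δ_A = (0.0111537/0.0112400 − 1)×1000 = (0.992322 − 1)×1000 = -7.678‰
δ_B = (0.0103528/0.0112400 − 1)×1000 = (0.921068 − 1)×1000 = -78.932‰
f_A = (δ_mix − δ_B)/(δ_A − δ_B) = (-33.96 − (-78.932))/(-7.678 − (-78.932))
f_A = 44.972 / 71.254 = 0.6312

0.631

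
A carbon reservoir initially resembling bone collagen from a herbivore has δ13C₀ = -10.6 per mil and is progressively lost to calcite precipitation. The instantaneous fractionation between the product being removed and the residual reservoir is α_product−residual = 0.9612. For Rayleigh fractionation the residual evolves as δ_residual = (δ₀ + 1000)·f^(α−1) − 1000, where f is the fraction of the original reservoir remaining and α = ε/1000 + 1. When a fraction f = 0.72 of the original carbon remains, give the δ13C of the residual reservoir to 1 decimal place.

Rayleigh residual: δ_res = (δ₀ + 1000)·f^(α−1) − 1000
α − 1 = -0.03880
f^(α−1) = 0.72^(-0.03880) = 1.012828
δ_res = (-10.6 + 1000) × 1.012828 − 1000 = 1002.092 − 1000 = 2.09 per mil

2.1 per mil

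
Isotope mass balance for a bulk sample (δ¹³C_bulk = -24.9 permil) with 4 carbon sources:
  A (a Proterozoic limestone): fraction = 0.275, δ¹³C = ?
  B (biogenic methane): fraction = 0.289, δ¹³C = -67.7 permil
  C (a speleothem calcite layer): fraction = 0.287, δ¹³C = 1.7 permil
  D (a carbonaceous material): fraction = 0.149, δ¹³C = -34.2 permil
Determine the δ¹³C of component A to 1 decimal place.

Isotope mass balance: δ_bulk = Σ fᵢ·δᵢ.
-24.9 = 0.275×δ_A + 0.289×(-67.7) + 0.287×(1.7) + 0.149×(-34.2)
0.275·δ_A = -24.9 − (-24.173) = -0.727
δ_A = -0.727 / 0.275 = -2.64 permil

-2.6 permil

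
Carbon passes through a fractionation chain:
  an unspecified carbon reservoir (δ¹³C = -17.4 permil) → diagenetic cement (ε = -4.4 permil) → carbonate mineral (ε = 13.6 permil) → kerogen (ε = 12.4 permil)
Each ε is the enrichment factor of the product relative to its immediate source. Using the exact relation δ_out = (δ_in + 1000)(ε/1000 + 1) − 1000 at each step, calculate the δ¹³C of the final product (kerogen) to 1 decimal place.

3.9 permil

step 1: δ = (-17.40 + 1000)·(-4.4/1000 + 1) − 1000 = -21.72 permil
step 2: δ = (-21.72 + 1000)·(13.6/1000 + 1) − 1000 = -8.42 permil
step 3: δ = (-8.42 + 1000)·(12.4/1000 + 1) − 1000 = 3.88 permil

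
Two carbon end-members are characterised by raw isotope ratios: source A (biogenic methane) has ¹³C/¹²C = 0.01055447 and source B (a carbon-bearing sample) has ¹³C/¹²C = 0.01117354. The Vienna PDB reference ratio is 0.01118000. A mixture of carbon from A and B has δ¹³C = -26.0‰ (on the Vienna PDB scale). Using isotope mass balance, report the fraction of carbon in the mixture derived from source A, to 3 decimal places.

0.459

δ_A = (0.01055447/0.01118000 − 1)×1000 = (0.944049 − 1)×1000 = -55.951‰
δ_B = (0.01117354/0.01118000 − 1)×1000 = (0.999422 − 1)×1000 = -0.578‰
f_A = (δ_mix − δ_B)/(δ_A − δ_B) = (-26.0 − (-0.578))/(-55.951 − (-0.578))
f_A = -25.422 / -55.373 = 0.4591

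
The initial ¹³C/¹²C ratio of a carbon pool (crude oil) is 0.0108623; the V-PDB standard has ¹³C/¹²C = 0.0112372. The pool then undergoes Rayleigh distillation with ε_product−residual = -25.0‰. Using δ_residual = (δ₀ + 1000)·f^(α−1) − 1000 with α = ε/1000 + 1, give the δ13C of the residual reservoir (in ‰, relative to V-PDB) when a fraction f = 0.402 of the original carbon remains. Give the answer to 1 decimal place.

-11.1‰

δ₀ = (0.0108623/0.0112372 − 1)×1000 = (0.966638 − 1)×1000 = -33.362‰
α − 1 = ε/1000 = -0.0250
f^(α−1) = 0.402^(-0.0250) = 1.023044
δ_res = (-33.362 + 1000) × 1.023044 − 1000 = 988.913 − 1000 = -11.09‰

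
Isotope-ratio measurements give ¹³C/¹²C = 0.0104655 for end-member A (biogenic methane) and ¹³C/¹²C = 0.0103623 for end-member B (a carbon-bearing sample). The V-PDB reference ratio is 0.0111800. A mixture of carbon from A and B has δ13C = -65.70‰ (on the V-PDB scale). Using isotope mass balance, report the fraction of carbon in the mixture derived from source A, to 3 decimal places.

0.806

δ_A = (0.0104655/0.0111800 − 1)×1000 = (0.936091 − 1)×1000 = -63.909‰
δ_B = (0.0103623/0.0111800 − 1)×1000 = (0.926860 − 1)×1000 = -73.140‰
f_A = (δ_mix − δ_B)/(δ_A − δ_B) = (-65.70 − (-73.140))/(-63.909 − (-73.140))
f_A = 7.440 / 9.231 = 0.8059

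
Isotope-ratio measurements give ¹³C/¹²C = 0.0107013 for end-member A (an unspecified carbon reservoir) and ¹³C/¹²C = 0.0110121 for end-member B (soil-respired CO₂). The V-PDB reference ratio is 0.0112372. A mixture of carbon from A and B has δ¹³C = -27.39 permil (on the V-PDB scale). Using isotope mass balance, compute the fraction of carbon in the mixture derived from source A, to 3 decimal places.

0.266

δ_A = (0.0107013/0.0112372 − 1)×1000 = (0.952310 − 1)×1000 = -47.690 permil
δ_B = (0.0110121/0.0112372 − 1)×1000 = (0.979968 − 1)×1000 = -20.032 permil
f_A = (δ_mix − δ_B)/(δ_A − δ_B) = (-27.39 − (-20.032))/(-47.690 − (-20.032))
f_A = -7.358 / -27.658 = 0.2660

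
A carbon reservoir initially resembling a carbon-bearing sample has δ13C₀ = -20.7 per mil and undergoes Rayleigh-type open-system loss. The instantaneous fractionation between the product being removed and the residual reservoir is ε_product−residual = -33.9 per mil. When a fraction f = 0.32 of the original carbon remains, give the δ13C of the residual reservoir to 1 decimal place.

Rayleigh residual: δ_res = (δ₀ + 1000)·f^(α−1) − 1000
α = ε/1000 + 1 = 0.96610, so α − 1 = -0.03390
f^(α−1) = 0.32^(-0.03390) = 1.039383
δ_res = (-20.7 + 1000) × 1.039383 − 1000 = 1017.867 − 1000 = 17.87 per mil

17.9 per mil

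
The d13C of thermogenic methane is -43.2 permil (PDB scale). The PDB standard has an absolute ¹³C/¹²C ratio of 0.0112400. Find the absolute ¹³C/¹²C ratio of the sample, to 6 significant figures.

R_sample = R_standard × (d13C/1000 + 1)
R_sample = 0.0112400 × (-43.2/1000 + 1) = 0.0112400 × 0.956800
R_sample = 0.0107544

0.0107544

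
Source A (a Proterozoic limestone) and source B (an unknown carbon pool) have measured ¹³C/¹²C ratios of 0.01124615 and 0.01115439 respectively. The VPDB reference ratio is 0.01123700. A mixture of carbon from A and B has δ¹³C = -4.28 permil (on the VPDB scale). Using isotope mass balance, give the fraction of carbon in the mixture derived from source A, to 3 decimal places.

δ_A = (0.01124615/0.01123700 − 1)×1000 = (1.000814 − 1)×1000 = 0.814 permil
δ_B = (0.01115439/0.01123700 − 1)×1000 = (0.992648 − 1)×1000 = -7.352 permil
f_A = (δ_mix − δ_B)/(δ_A − δ_B) = (-4.28 − (-7.352))/(0.814 − (-7.352))
f_A = 3.072 / 8.166 = 0.3762

0.376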